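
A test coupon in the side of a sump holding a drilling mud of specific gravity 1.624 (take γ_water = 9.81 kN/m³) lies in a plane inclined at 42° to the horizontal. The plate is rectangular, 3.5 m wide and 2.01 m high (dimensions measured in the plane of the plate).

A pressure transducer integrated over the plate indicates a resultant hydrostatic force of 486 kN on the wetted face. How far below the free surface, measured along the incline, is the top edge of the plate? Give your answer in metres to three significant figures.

γ = 1.624 × 9.81 = 15.93144 kN/m³.
A = 3.5 × 2.01 = 7.035 m².
From F = γ·h_c·A, the centroid depth is h_c = 486/(15.93144 × 7.035) = 4.33628 m.
Let θ = 42° be the plate's angle to the horizontal; measure y along the incline from where the plane meets the free surface. Vertical depth h = y·sinθ with sinθ = 0.669131.
Along the incline, y_c = h_c/sinθ = 4.33628/0.669131 = 6.48046 m.
The centroid lies 2.01/2 = 1.005 m below the top edge, so the top edge sits at y_top = 6.48046 − 1.005 = 5.47546 m along the incline.

y_top ≈ 5.48 m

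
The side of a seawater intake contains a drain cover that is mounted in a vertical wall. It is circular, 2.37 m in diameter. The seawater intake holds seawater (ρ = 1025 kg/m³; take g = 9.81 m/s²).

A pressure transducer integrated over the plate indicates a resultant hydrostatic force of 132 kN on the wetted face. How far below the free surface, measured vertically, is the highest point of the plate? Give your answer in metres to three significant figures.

d_top ≈ 1.79 m

γ = ρg = 1025 × 9.81 / 1000 = 10.05525 kN/m³.
A = π(1.185)² = 4.4115 m².
From F = γ·h_c·A, the centroid depth is h_c = 132/(10.05525 × 4.4115) = 2.97574 m.
The centroid is at the centre, 1.185 m below the top of the plate, so the highest point sits at h_top = 2.97574 − 1.185 = 1.79074 m below the surface.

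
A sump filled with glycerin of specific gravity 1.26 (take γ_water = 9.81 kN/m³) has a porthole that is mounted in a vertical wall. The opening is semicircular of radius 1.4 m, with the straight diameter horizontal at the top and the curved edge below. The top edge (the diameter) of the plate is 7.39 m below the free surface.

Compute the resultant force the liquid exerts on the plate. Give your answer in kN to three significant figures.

γ = 1.26 × 9.81 = 12.3606 kN/m³.
The centroid of a semicircle lies 4r/(3π) = 0.594178 m from the diameter, here below the top edge, so the centroid depth is h_c = 7.39 + 0.594178 = 7.98418 m.
A = πr²/2 = π × 1.4²/2 = 3.07876 m².
Resultant F = γ·h_c·A = 12.3606 × 7.98418 × 3.07876 = 303.841 kN.

F ≈ 304 kN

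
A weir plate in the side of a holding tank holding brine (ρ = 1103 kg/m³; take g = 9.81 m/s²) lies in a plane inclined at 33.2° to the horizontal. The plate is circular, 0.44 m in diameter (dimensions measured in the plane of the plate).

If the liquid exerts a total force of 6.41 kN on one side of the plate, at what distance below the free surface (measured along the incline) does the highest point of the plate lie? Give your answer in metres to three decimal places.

y_top ≈ 6.895 m

γ = ρg = 1103 × 9.81 / 1000 = 10.82043 kN/m³.
A = π(0.22)² = 0.152053 m².
From F = γ·h_c·A, the centroid depth is h_c = 6.41/(10.82043 × 0.152053) = 3.896 m.
Let θ = 33.2° be the plate's angle to the horizontal; measure y along the incline from where the plane meets the free surface. Vertical depth h = y·sinθ with sinθ = 0.547563.
Along the incline, y_c = h_c/sinθ = 3.896/0.547563 = 7.11516 m.
The centroid is at the centre, 0.22 m below the top of the plate, so the highest point sits at y_top = 7.11516 − 0.22 = 6.89516 m along the incline.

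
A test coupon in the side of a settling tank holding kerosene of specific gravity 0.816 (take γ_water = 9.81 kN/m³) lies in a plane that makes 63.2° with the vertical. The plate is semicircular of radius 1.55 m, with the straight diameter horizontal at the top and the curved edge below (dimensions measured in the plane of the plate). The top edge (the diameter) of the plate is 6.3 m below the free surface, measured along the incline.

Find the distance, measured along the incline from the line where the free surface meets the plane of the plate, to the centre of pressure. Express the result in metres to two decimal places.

γ = 0.816 × 9.81 = 8.00496 kN/m³.
The plate makes 63.2° with the vertical, i.e. θ = 90° − 63.2° = 26.8° to the horizontal. Measuring y along the incline from the free-surface line, vertical depth h = y·sinθ with sinθ = 0.450878.
The centroid of a semicircle lies 4r/(3π) = 0.65784 m from the diameter, here below the top edge, so y_c = 6.3 + 0.65784 = 6.95784 m and h_c = 6.95784 × 0.450878 = 3.13714 m.
A = πr²/2 = π × 1.55²/2 = 3.77384 m².
Resultant F = γ·h_c·A = 8.00496 × 3.13714 × 3.77384 = 94.7712 kN.
I_c = (π/8 − 8/(9π))·r⁴ = 0.109757 × 1.55⁴ = 0.633518 m⁴.
Centre of pressure: y_p = y_c + I_c/(y_c·A) = 6.95784 + 0.633518/(6.95784 × 3.77384) = 6.95784 + 0.0241269 = 6.98197 m along the plane.

y_p = 6.98 m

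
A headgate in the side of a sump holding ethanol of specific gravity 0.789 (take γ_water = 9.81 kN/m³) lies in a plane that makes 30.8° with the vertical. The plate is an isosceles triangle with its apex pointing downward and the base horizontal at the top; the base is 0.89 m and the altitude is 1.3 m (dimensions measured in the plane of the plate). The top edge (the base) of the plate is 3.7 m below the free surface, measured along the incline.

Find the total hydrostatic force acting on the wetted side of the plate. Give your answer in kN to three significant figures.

F ≈ 15.9 kN

γ = 0.789 × 9.81 = 7.74009 kN/m³.
The plate makes 30.8° with the vertical, i.e. θ = 90° − 30.8° = 59.2° to the horizontal. Measuring y along the incline from the free-surface line, vertical depth h = y·sinθ with sinθ = 0.858960.
With the apex down, the centroid sits h/3 = 1.3/3 = 0.433333 m below the base (the top edge), so y_c = 3.7 + 0.433333 = 4.13333 m and h_c = 4.13333 × 0.858960 = 3.55037 m.
A = ½ × 0.89 × 1.3 = 0.5785 m².
Resultant F = γ·h_c·A = 7.74009 × 3.55037 × 0.5785 = 15.8973 kN.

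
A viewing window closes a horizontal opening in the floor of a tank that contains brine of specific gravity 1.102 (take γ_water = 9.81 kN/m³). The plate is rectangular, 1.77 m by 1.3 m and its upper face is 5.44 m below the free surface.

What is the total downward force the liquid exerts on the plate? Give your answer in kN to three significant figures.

γ = 1.102 × 9.81 = 10.81062 kN/m³.
The plate is horizontal, so pressure is uniform at p = γ·h = 10.81062 × 5.44 = 58.8098 kN/m².
A = 1.77 × 1.3 = 2.301 m².
F = p·A = 58.8098 × 2.301 = 135.321 kN.

F ≈ 135 kN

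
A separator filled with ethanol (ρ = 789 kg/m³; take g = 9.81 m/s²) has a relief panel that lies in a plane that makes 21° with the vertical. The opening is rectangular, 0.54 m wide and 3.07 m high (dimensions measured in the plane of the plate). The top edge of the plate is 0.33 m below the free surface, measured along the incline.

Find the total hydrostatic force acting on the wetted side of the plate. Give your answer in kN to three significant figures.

γ = ρg = 789 × 9.81 / 1000 = 7.74009 kN/m³.
The plate makes 21° with the vertical, i.e. θ = 90° − 21° = 69° to the horizontal. Measuring y along the incline from the free-surface line, vertical depth h = y·sinθ with sinθ = 0.933580.
The centroid lies 3.07/2 = 1.535 m below the top edge, so y_c = 0.33 + 1.535 = 1.865 m and h_c = 1.865 × 0.933580 = 1.74113 m.
A = 0.54 × 3.07 = 1.6578 m².
Resultant F = γ·h_c·A = 7.74009 × 1.74113 × 1.6578 = 22.3413 kN.

F ≈ 22.3 kN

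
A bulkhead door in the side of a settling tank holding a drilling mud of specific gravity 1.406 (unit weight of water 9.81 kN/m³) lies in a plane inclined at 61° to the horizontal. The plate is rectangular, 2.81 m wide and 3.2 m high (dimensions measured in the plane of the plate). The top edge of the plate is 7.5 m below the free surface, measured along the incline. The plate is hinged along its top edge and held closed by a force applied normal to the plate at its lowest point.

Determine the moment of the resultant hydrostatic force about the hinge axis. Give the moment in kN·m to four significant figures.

M ≈ 1672 kN·m

γ = 1.406 × 9.81 = 13.79286 kN/m³.
Let θ = 61° be the plate's angle to the horizontal; measure y along the incline from where the plane meets the free surface. Vertical depth h = y·sinθ with sinθ = 0.874620.
The centroid lies 3.2/2 = 1.6 m below the top edge, so y_c = 7.5 + 1.6 = 9.1 m and h_c = 9.1 × 0.874620 = 7.95904 m.
A = 2.81 × 3.2 = 8.992 m².
Resultant F = γ·h_c·A = 13.79286 × 7.95904 × 8.992 = 987.123 kN.
I_c = b·h³/12 = 2.81 × 3.2³/12 = 7.67317 m⁴.
Centre of pressure: y_p = y_c + I_c/(y_c·A) = 9.1 + 7.67317/(9.1 × 8.992) = 9.1 + 0.0937729 = 9.19377 m along the plane.
The resultant acts 1.6 + 0.0937729 = 1.69377 m (along the plate) below the hinge at the top edge, so the moment about the hinge is M = F × 1.69377 = 987.123 × 1.69377 = 1671.96 kN·m.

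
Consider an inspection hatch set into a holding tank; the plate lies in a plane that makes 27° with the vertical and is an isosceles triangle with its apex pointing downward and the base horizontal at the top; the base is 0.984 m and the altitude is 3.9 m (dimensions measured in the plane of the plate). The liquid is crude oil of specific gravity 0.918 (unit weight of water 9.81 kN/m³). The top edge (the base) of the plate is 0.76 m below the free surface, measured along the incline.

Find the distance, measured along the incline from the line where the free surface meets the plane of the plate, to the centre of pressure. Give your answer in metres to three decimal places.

γ = 0.918 × 9.81 = 9.00558 kN/m³.
The plate makes 27° with the vertical, i.e. θ = 90° − 27° = 63° to the horizontal. Measuring y along the incline from the free-surface line, vertical depth h = y·sinθ with sinθ = 0.891007.
With the apex down, the centroid sits h/3 = 3.9/3 = 1.3 m below the base (the top edge), so y_c = 0.76 + 1.3 = 2.06 m and h_c = 2.06 × 0.891007 = 1.83547 m.
A = ½ × 0.984 × 3.9 = 1.9188 m².
Resultant F = γ·h_c·A = 9.00558 × 1.83547 × 1.9188 = 31.7168 kN.
I_c = b·h³/36 = 0.984 × 3.9³/36 = 1.62139 m⁴.
Centre of pressure: y_p = y_c + I_c/(y_c·A) = 2.06 + 1.62139/(2.06 × 1.9188) = 2.06 + 0.410195 = 2.47019 m along the plane.

y_p = 2.470 m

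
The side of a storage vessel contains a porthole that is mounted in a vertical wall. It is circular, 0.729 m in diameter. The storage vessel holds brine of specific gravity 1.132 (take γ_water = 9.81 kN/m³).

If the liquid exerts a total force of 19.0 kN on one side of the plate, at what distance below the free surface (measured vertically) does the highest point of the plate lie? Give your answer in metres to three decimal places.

γ = 1.132 × 9.81 = 11.10492 kN/m³.
A = π(0.3645)² = 0.417393 m².
From F = γ·h_c·A, the centroid depth is h_c = 19.0/(11.10492 × 0.417393) = 4.09914 m.
The centroid is at the centre, 0.3645 m below the top of the plate, so the highest point sits at h_top = 4.09914 − 0.3645 = 3.73464 m below the surface.

d_top ≈ 3.735 m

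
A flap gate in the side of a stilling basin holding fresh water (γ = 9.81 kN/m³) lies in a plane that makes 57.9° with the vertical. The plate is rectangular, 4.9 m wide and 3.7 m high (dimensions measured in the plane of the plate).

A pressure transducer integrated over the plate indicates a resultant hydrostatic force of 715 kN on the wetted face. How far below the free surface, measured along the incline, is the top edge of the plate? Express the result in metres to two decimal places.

γ = 9.81 kN/m³.
A = 4.9 × 3.7 = 18.13 m².
From F = γ·h_c·A, the centroid depth is h_c = 715/(9.81 × 18.13) = 4.02012 m.
The plate makes 57.9° with the vertical, i.e. θ = 90° − 57.9° = 32.1° to the horizontal. Measuring y along the incline from the free-surface line, vertical depth h = y·sinθ with sinθ = 0.531399.
Along the incline, y_c = h_c/sinθ = 4.02012/0.531399 = 7.56516 m.
The centroid lies 3.7/2 = 1.85 m below the top edge, so the top edge sits at y_top = 7.56516 − 1.85 = 5.71516 m along the incline.

y_top ≈ 5.72 m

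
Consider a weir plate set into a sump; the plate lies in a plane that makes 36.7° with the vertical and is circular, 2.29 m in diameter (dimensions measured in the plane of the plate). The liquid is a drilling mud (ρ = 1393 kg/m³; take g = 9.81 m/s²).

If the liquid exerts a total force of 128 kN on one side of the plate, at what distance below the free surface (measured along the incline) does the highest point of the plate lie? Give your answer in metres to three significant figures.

γ = ρg = 1393 × 9.81 / 1000 = 13.66533 kN/m³.
A = π(1.145)² = 4.11871 m².
From F = γ·h_c·A, the centroid depth is h_c = 128/(13.66533 × 4.11871) = 2.2742 m.
The plate makes 36.7° with the vertical, i.e. θ = 90° − 36.7° = 53.3° to the horizontal. Measuring y along the incline from the free-surface line, vertical depth h = y·sinθ with sinθ = 0.801776.
Along the incline, y_c = h_c/sinθ = 2.2742/0.801776 = 2.83645 m.
The centroid is at the centre, 1.145 m below the top of the plate, so the highest point sits at y_top = 2.83645 − 1.145 = 1.69145 m along the incline.

y_top ≈ 1.69 m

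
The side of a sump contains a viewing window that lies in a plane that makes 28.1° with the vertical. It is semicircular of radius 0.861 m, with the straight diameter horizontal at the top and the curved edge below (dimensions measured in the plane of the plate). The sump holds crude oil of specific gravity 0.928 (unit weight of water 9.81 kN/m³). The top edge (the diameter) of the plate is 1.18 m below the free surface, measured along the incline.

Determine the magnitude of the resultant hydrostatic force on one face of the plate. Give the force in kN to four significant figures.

γ = 0.928 × 9.81 = 9.10368 kN/m³.
The plate makes 28.1° with the vertical, i.e. θ = 90° − 28.1° = 61.9° to the horizontal. Measuring y along the incline from the free-surface line, vertical depth h = y·sinθ with sinθ = 0.882127.
The centroid of a semicircle lies 4r/(3π) = 0.36542 m from the diameter, here below the top edge, so y_c = 1.18 + 0.36542 = 1.54542 m and h_c = 1.54542 × 0.882127 = 1.36326 m.
A = πr²/2 = π × 0.861²/2 = 1.16446 m².
Resultant F = γ·h_c·A = 9.10368 × 1.36326 × 1.16446 = 14.4517 kN.

F ≈ 14.45 kN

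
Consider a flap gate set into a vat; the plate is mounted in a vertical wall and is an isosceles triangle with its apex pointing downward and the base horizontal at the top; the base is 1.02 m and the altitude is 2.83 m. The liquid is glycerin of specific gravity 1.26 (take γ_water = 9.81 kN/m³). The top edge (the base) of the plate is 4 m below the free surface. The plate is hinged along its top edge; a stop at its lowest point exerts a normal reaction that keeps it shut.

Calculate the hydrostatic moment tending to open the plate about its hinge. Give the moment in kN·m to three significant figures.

M ≈ 91.1 kN·m

γ = 1.26 × 9.81 = 12.3606 kN/m³.
With the apex down, the centroid sits h/3 = 2.83/3 = 0.943333 m below the base (the top edge), so the centroid depth is h_c = 4 + 0.943333 = 4.94333 m.
A = ½ × 1.02 × 2.83 = 1.4433 m².
Resultant F = γ·h_c·A = 12.3606 × 4.94333 × 1.4433 = 88.1893 kN.
I_c = b·h³/36 = 1.02 × 2.83³/36 = 0.64218 m⁴.
Centre of pressure: y_p = y_c + I_c/(y_c·A) = 4.94333 + 0.64218/(4.94333 × 1.4433) = 4.94333 + 0.0900079 = 5.03334 m along the plane.
The resultant acts 0.943333 + 0.0900079 = 1.03334 m (along the plate) below the hinge at the top edge, so the moment about the hinge is M = F × 1.03334 = 88.1893 × 1.03334 = 91.1295 kN·m.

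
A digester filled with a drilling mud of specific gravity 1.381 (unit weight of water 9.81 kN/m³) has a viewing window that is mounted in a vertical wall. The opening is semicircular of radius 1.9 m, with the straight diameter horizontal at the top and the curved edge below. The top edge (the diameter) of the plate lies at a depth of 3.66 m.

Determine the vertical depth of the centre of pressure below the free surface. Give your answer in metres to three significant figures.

h_p = 4.52 m

γ = 1.381 × 9.81 = 13.54761 kN/m³.
The centroid of a semicircle lies 4r/(3π) = 0.806385 m from the diameter, here below the top edge, so the centroid depth is h_c = 3.66 + 0.806385 = 4.46638 m.
A = πr²/2 = π × 1.9²/2 = 5.67057 m².
Resultant F = γ·h_c·A = 13.54761 × 4.46638 × 5.67057 = 343.119 kN.
I_c = (π/8 − 8/(9π))·r⁴ = 0.109757 × 1.9⁴ = 1.43036 m⁴.
Centre of pressure: y_p = y_c + I_c/(y_c·A) = 4.46638 + 1.43036/(4.46638 × 5.67057) = 4.46638 + 0.0564759 = 4.52286 m along the plane.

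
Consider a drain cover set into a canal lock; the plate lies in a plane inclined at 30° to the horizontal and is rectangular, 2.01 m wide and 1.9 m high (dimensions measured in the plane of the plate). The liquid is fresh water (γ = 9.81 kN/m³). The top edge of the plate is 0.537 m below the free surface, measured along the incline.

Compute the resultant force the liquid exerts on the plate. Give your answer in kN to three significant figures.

γ = 9.81 kN/m³.
Let θ = 30° be the plate's angle to the horizontal; measure y along the incline from where the plane meets the free surface. Vertical depth h = y·sinθ with sinθ = 0.500000.
The centroid lies 1.9/2 = 0.95 m below the top edge, so y_c = 0.537 + 0.95 = 1.487 m and h_c = 1.487 × 0.500000 = 0.7435 m.
A = 2.01 × 1.9 = 3.819 m².
Resultant F = γ·h_c·A = 9.81 × 0.7435 × 3.819 = 27.8548 kN.

F ≈ 27.9 kN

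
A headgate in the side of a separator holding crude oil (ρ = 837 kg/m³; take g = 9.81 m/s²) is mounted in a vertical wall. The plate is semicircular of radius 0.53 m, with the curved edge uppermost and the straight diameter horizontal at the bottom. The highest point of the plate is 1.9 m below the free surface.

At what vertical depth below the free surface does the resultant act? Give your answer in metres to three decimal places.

h_p = 2.214 m

γ = ρg = 837 × 9.81 / 1000 = 8.21097 kN/m³.
The centroid lies 4r/(3π) = 0.224939 m above the diameter, so r − 4r/(3π) = 0.53 − 0.224939 = 0.305061 m below the topmost point, so the centroid depth is h_c = 1.9 + 0.305061 = 2.20506 m.
A = πr²/2 = π × 0.53²/2 = 0.441237 m².
Resultant F = γ·h_c·A = 8.21097 × 2.20506 × 0.441237 = 7.9889 kN.
I_c = (π/8 − 8/(9π))·r⁴ = 0.109757 × 0.53⁴ = 0.00866036 m⁴.
Centre of pressure: y_p = y_c + I_c/(y_c·A) = 2.20506 + 0.00866036/(2.20506 × 0.441237) = 2.20506 + 0.0089011 = 2.21396 m along the plane.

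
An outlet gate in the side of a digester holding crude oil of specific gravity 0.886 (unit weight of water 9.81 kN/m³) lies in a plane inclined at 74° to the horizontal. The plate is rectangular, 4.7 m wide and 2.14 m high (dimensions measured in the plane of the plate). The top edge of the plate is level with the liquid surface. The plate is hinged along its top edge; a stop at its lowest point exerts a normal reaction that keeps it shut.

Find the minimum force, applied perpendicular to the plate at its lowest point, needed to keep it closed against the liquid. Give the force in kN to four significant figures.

P ≈ 59.94 kN

γ = 0.886 × 9.81 = 8.69166 kN/m³.
Let θ = 74° be the plate's angle to the horizontal; measure y along the incline from where the plane meets the free surface. Vertical depth h = y·sinθ with sinθ = 0.961262.
The centroid lies 2.14/2 = 1.07 m below the top edge, so y_c = 1.07 m and h_c = 1.07 × 0.961262 = 1.02855 m.
A = 4.7 × 2.14 = 10.058 m².
Resultant F = γ·h_c·A = 8.69166 × 1.02855 × 10.058 = 89.9166 kN.
I_c = b·h³/12 = 4.7 × 2.14³/12 = 3.83847 m⁴.
Centre of pressure: y_p = y_c + I_c/(y_c·A) = 1.07 + 3.83847/(1.07 × 10.058) = 1.07 + 0.356667 = 1.42667 m along the plane.
The resultant acts 1.07 + 0.356667 = 1.42667 m (along the plate) below the hinge at the top edge, so the moment about the hinge is M = F × 1.42667 = 89.9166 × 1.42667 = 128.281 kN·m.
A normal force at the bottom, 2.14 m from the hinge, must supply this moment: P = 128.281/2.14 = 59.9444 kN.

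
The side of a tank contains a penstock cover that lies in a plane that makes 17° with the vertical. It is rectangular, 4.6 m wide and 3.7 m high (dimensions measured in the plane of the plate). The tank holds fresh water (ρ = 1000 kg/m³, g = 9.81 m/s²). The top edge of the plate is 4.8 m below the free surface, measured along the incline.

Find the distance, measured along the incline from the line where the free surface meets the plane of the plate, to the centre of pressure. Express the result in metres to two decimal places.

y_p = 6.82 m

γ = ρg = 1000 × 9.81 = 9810 N/m³ = 9.81 kN/m³.
The plate makes 17° with the vertical, i.e. θ = 90° − 17° = 73° to the horizontal. Measuring y along the incline from the free-surface line, vertical depth h = y·sinθ with sinθ = 0.956305.
The centroid lies 3.7/2 = 1.85 m below the top edge, so y_c = 4.8 + 1.85 = 6.65 m and h_c = 6.65 × 0.956305 = 6.35943 m.
A = 4.6 × 3.7 = 17.02 m².
Resultant F = γ·h_c·A = 9.81 × 6.35943 × 17.02 = 1061.81 kN.
I_c = b·h³/12 = 4.6 × 3.7³/12 = 19.417 m⁴.
Centre of pressure: y_p = y_c + I_c/(y_c·A) = 6.65 + 19.417/(6.65 × 17.02) = 6.65 + 0.171554 = 6.82155 m along the plane.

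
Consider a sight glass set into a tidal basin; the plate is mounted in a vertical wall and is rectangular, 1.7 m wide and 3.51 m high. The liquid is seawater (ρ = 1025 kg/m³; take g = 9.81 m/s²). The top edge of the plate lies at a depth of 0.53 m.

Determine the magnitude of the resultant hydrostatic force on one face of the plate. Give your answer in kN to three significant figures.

γ = ρg = 1025 × 9.81 / 1000 = 10.05525 kN/m³.
The centroid lies 3.51/2 = 1.755 m below the top edge, so the centroid depth is h_c = 0.53 + 1.755 = 2.285 m.
A = 1.7 × 3.51 = 5.967 m².
Resultant F = γ·h_c·A = 10.05525 × 2.285 × 5.967 = 137.099 kN.

F ≈ 137 kN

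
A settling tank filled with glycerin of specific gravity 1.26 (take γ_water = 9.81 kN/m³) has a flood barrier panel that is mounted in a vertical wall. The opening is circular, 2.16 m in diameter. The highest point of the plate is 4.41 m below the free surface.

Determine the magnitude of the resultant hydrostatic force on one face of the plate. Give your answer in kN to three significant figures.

γ = 1.26 × 9.81 = 12.3606 kN/m³.
The centroid is at the centre, 1.08 m below the top of the plate, so the centroid depth is h_c = 4.41 + 1.08 = 5.49 m.
A = π(1.08)² = 3.66435 m².
Resultant F = γ·h_c·A = 12.3606 × 5.49 × 3.66435 = 248.662 kN.

F ≈ 249 kN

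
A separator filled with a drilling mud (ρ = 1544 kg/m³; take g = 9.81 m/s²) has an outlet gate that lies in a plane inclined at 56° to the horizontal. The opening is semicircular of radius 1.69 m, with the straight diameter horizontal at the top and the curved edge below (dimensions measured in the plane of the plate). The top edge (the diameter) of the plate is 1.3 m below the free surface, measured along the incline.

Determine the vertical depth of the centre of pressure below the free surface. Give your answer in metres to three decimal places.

h_p = 1.754 m

γ = ρg = 1544 × 9.81 / 1000 = 15.14664 kN/m³.
Let θ = 56° be the plate's angle to the horizontal; measure y along the incline from where the plane meets the free surface. Vertical depth h = y·sinθ with sinθ = 0.829038.
The centroid of a semicircle lies 4r/(3π) = 0.717258 m from the diameter, here below the top edge, so y_c = 1.3 + 0.717258 = 2.01726 m and h_c = 2.01726 × 0.829038 = 1.67239 m.
A = πr²/2 = π × 1.69²/2 = 4.48635 m².
Resultant F = γ·h_c·A = 15.14664 × 1.67239 × 4.48635 = 113.644 kN.
I_c = (π/8 − 8/(9π))·r⁴ = 0.109757 × 1.69⁴ = 0.895322 m⁴.
Centre of pressure: y_p = y_c + I_c/(y_c·A) = 2.01726 + 0.895322/(2.01726 × 4.48635) = 2.01726 + 0.0989291 = 2.11619 m along the plane.
Vertically, h_p = y_p·sinθ = 2.11619 × 0.829038 = 1.7544 m.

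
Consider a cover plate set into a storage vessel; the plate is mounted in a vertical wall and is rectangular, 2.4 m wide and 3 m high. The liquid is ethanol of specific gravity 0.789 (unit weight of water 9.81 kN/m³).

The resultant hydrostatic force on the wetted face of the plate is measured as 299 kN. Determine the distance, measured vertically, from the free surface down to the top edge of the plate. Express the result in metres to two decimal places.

d_top ≈ 3.87 m

γ = 0.789 × 9.81 = 7.74009 kN/m³.
A = 2.4 × 3 = 7.2 m².
From F = γ·h_c·A, the centroid depth is h_c = 299/(7.74009 × 7.2) = 5.36528 m.
The centroid lies 3/2 = 1.5 m below the top edge, so the top edge sits at h_top = 5.36528 − 1.5 = 3.86528 m below the surface.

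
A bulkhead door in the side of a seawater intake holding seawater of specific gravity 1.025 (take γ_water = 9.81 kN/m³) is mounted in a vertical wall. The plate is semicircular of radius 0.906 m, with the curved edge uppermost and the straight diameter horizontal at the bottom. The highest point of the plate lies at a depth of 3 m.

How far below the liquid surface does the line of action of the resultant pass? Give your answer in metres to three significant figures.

γ = 1.025 × 9.81 = 10.05525 kN/m³.
The centroid lies 4r/(3π) = 0.384518 m above the diameter, so r − 4r/(3π) = 0.906 − 0.384518 = 0.521482 m below the topmost point, so the centroid depth is h_c = 3 + 0.521482 = 3.52148 m.
A = πr²/2 = π × 0.906²/2 = 1.28937 m².
Resultant F = γ·h_c·A = 10.05525 × 3.52148 × 1.28937 = 45.6558 kN.
I_c = (π/8 − 8/(9π))·r⁴ = 0.109757 × 0.906⁴ = 0.0739512 m⁴.
Centre of pressure: y_p = y_c + I_c/(y_c·A) = 3.52148 + 0.0739512/(3.52148 × 1.28937) = 3.52148 + 0.0162871 = 3.53777 m along the plane.

h_p = 3.54 m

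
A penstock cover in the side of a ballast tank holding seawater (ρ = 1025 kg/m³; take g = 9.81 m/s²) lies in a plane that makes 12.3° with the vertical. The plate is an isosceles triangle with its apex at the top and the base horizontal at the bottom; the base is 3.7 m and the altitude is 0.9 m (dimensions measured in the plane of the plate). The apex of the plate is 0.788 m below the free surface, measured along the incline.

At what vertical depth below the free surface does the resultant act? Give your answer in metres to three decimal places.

h_p = 1.388 m

γ = ρg = 1025 × 9.81 / 1000 = 10.05525 kN/m³.
The plate makes 12.3° with the vertical, i.e. θ = 90° − 12.3° = 77.7° to the horizontal. Measuring y along the incline from the free-surface line, vertical depth h = y·sinθ with sinθ = 0.977046.
With the apex up, the centroid sits 2h/3 = 2 × 0.9/3 = 0.6 m below the apex, so y_c = 0.788 + 0.6 = 1.388 m and h_c = 1.388 × 0.977046 = 1.35614 m.
A = ½ × 3.7 × 0.9 = 1.665 m².
Resultant F = γ·h_c·A = 10.05525 × 1.35614 × 1.665 = 22.7045 kN.
I_c = b·h³/36 = 3.7 × 0.9³/36 = 0.074925 m⁴.
Centre of pressure: y_p = y_c + I_c/(y_c·A) = 1.388 + 0.074925/(1.388 × 1.665) = 1.388 + 0.0324207 = 1.42042 m along the plane.
Vertically, h_p = y_p·sinθ = 1.42042 × 0.977046 = 1.38782 m.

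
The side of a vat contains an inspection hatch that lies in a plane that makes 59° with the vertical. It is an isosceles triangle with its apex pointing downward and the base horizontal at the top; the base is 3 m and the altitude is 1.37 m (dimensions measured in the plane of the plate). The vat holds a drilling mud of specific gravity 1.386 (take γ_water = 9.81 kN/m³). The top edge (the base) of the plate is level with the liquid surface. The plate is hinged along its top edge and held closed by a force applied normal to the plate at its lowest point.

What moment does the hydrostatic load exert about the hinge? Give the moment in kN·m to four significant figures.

γ = 1.386 × 9.81 = 13.59666 kN/m³.
The plate makes 59° with the vertical, i.e. θ = 90° − 59° = 31° to the horizontal. Measuring y along the incline from the free-surface line, vertical depth h = y·sinθ with sinθ = 0.515038.
With the apex down, the centroid sits h/3 = 1.37/3 = 0.456667 m below the base (the top edge), so y_c = 0.456667 m and h_c = 0.456667 × 0.515038 = 0.235201 m.
A = ½ × 3 × 1.37 = 2.055 m².
Resultant F = γ·h_c·A = 13.59666 × 0.235201 × 2.055 = 6.57178 kN.
I_c = b·h³/36 = 3 × 1.37³/36 = 0.214279 m⁴.
Centre of pressure: y_p = y_c + I_c/(y_c·A) = 0.456667 + 0.214279/(0.456667 × 2.055) = 0.456667 + 0.228333 = 0.685 m along the plane.
The resultant acts 0.456667 + 0.228333 = 0.685 m (along the plate) below the hinge at the top edge, so the moment about the hinge is M = F × 0.685 = 6.57178 × 0.685 = 4.50167 kN·m.

M ≈ 4.502 kN·m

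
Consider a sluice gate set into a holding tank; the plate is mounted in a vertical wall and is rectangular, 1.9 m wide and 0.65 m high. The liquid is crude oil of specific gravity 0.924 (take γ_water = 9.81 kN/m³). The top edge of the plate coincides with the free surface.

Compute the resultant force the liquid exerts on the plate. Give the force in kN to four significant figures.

γ = 0.924 × 9.81 = 9.06444 kN/m³.
The centroid lies 0.65/2 = 0.325 m below the top edge, so the centroid depth is h_c = 0.325 m.
A = 1.9 × 0.65 = 1.235 m².
Resultant F = γ·h_c·A = 9.06444 × 0.325 × 1.235 = 3.63824 kN.

F ≈ 3.638 kN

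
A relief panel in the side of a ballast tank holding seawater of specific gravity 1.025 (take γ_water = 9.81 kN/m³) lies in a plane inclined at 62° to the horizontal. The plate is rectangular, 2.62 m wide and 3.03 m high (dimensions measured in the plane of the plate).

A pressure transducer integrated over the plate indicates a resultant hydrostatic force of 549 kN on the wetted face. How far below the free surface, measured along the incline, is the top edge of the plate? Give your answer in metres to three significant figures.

γ = 1.025 × 9.81 = 10.05525 kN/m³.
A = 2.62 × 3.03 = 7.9386 m².
From F = γ·h_c·A, the centroid depth is h_c = 549/(10.05525 × 7.9386) = 6.87758 m.
Let θ = 62° be the plate's angle to the horizontal; measure y along the incline from where the plane meets the free surface. Vertical depth h = y·sinθ with sinθ = 0.882948.
Along the incline, y_c = h_c/sinθ = 6.87758/0.882948 = 7.78934 m.
The centroid lies 3.03/2 = 1.515 m below the top edge, so the top edge sits at y_top = 7.78934 − 1.515 = 6.27434 m along the incline.

y_top ≈ 6.27 m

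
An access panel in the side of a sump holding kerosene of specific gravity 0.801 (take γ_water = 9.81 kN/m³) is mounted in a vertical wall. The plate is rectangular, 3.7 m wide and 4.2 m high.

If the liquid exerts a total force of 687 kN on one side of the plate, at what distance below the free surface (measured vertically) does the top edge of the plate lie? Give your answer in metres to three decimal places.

γ = 0.801 × 9.81 = 7.85781 kN/m³.
A = 3.7 × 4.2 = 15.54 m².
From F = γ·h_c·A, the centroid depth is h_c = 687/(7.85781 × 15.54) = 5.62606 m.
The centroid lies 4.2/2 = 2.1 m below the top edge, so the top edge sits at h_top = 5.62606 − 2.1 = 3.52606 m below the surface.

d_top ≈ 3.526 m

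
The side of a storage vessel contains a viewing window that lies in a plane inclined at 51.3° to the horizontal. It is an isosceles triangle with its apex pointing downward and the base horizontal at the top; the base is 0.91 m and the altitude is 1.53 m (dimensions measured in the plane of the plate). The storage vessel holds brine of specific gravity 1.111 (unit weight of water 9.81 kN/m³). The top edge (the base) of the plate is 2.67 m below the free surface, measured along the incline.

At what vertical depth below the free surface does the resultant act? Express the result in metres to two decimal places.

h_p = 2.51 m

γ = 1.111 × 9.81 = 10.89891 kN/m³.
Let θ = 51.3° be the plate's angle to the horizontal; measure y along the incline from where the plane meets the free surface. Vertical depth h = y·sinθ with sinθ = 0.780430.
With the apex down, the centroid sits h/3 = 1.53/3 = 0.51 m below the base (the top edge), so y_c = 2.67 + 0.51 = 3.18 m and h_c = 3.18 × 0.780430 = 2.48177 m.
A = ½ × 0.91 × 1.53 = 0.69615 m².
Resultant F = γ·h_c·A = 10.89891 × 2.48177 × 0.69615 = 18.8299 kN.
I_c = b·h³/36 = 0.91 × 1.53³/36 = 0.0905343 m⁴.
Centre of pressure: y_p = y_c + I_c/(y_c·A) = 3.18 + 0.0905343/(3.18 × 0.69615) = 3.18 + 0.0408962 = 3.2209 m along the plane.
Vertically, h_p = y_p·sinθ = 3.2209 × 0.780430 = 2.51369 m.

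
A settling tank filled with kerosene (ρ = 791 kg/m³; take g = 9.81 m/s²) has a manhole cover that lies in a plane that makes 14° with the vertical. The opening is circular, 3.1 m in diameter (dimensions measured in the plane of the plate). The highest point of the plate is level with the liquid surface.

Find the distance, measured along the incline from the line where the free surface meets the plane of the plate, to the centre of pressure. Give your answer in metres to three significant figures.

γ = ρg = 791 × 9.81 / 1000 = 7.75971 kN/m³.
The plate makes 14° with the vertical, i.e. θ = 90° − 14° = 76° to the horizontal. Measuring y along the incline from the free-surface line, vertical depth h = y·sinθ with sinθ = 0.970296.
The centroid is at the centre, 1.55 m below the top of the plate, so y_c = 1.55 m and h_c = 1.55 × 0.970296 = 1.50396 m.
A = π(1.55)² = 7.54768 m².
Resultant F = γ·h_c·A = 7.75971 × 1.50396 × 7.54768 = 88.0836 kN.
I_c = πr⁴/4 = π × 1.55⁴/4 = 4.53332 m⁴.
Centre of pressure: y_p = y_c + I_c/(y_c·A) = 1.55 + 4.53332/(1.55 × 7.54768) = 1.55 + 0.3875 = 1.9375 m along the plane.

y_p = 1.94 m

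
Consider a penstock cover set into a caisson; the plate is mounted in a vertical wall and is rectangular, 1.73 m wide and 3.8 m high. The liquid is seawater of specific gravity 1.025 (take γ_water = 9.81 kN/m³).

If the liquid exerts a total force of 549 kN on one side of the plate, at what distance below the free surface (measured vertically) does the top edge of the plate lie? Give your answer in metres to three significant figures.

d_top ≈ 6.41 m

γ = 1.025 × 9.81 = 10.05525 kN/m³.
A = 1.73 × 3.8 = 6.574 m².
From F = γ·h_c·A, the centroid depth is h_c = 549/(10.05525 × 6.574) = 8.30519 m.
The centroid lies 3.8/2 = 1.9 m below the top edge, so the top edge sits at h_top = 8.30519 − 1.9 = 6.40519 m below the surface.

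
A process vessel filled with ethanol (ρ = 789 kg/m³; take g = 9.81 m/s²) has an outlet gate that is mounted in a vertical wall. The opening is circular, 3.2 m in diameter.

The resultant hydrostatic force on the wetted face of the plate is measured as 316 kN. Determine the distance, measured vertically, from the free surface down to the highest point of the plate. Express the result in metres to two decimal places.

γ = ρg = 789 × 9.81 / 1000 = 7.74009 kN/m³.
A = π(1.6)² = 8.04248 m².
From F = γ·h_c·A, the centroid depth is h_c = 316/(7.74009 × 8.04248) = 5.07634 m.
The centroid is at the centre, 1.6 m below the top of the plate, so the highest point sits at h_top = 5.07634 − 1.6 = 3.47634 m below the surface.

d_top ≈ 3.48 m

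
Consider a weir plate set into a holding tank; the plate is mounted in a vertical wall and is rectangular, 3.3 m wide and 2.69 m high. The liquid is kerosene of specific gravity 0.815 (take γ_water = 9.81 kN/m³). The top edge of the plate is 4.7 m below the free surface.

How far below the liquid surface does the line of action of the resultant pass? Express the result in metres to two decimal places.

h_p = 6.14 m

γ = 0.815 × 9.81 = 7.99515 kN/m³.
The centroid lies 2.69/2 = 1.345 m below the top edge, so the centroid depth is h_c = 4.7 + 1.345 = 6.045 m.
A = 3.3 × 2.69 = 8.877 m².
Resultant F = γ·h_c·A = 7.99515 × 6.045 × 8.877 = 429.031 kN.
I_c = b·h³/12 = 3.3 × 2.69³/12 = 5.3529 m⁴.
Centre of pressure: y_p = y_c + I_c/(y_c·A) = 6.045 + 5.3529/(6.045 × 8.877) = 6.045 + 0.0997531 = 6.14475 m along the plane.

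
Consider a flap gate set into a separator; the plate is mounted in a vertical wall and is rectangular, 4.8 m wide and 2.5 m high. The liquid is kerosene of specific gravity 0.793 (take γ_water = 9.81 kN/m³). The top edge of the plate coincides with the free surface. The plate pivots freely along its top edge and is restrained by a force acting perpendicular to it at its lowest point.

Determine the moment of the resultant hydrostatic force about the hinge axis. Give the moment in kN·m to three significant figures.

γ = 0.793 × 9.81 = 7.77933 kN/m³.
The centroid lies 2.5/2 = 1.25 m below the top edge, so the centroid depth is h_c = 1.25 m.
A = 4.8 × 2.5 = 12 m².
Resultant F = γ·h_c·A = 7.77933 × 1.25 × 12 = 116.69 kN.
I_c = b·h³/12 = 4.8 × 2.5³/12 = 6.25 m⁴.
Centre of pressure: y_p = y_c + I_c/(y_c·A) = 1.25 + 6.25/(1.25 × 12) = 1.25 + 0.416667 = 1.66667 m along the plane.
The resultant acts 1.25 + 0.416667 = 1.66667 m (along the plate) below the hinge at the top edge, so the moment about the hinge is M = F × 1.66667 = 116.69 × 1.66667 = 194.484 kN·m.

M ≈ 194 kN·m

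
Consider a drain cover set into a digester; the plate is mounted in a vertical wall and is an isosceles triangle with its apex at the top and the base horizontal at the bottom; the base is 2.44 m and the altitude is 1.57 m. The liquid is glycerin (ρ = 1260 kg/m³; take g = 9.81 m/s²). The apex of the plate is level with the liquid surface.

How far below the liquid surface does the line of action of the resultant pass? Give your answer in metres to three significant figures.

γ = ρg = 1260 × 9.81 / 1000 = 12.3606 kN/m³.
With the apex up, the centroid sits 2h/3 = 2 × 1.57/3 = 1.04667 m below the apex, so the centroid depth is h_c = 1.04667 m.
A = ½ × 2.44 × 1.57 = 1.9154 m².
Resultant F = γ·h_c·A = 12.3606 × 1.04667 × 1.9154 = 24.7804 kN.
I_c = b·h³/36 = 2.44 × 1.57³/36 = 0.262293 m⁴.
Centre of pressure: y_p = y_c + I_c/(y_c·A) = 1.04667 + 0.262293/(1.04667 × 1.9154) = 1.04667 + 0.130833 = 1.1775 m along the plane.

h_p = 1.18 m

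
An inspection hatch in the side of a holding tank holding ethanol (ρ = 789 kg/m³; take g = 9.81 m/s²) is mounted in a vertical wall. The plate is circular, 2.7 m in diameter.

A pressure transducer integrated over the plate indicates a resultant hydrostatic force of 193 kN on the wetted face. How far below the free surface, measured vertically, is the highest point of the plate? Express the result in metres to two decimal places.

d_top ≈ 3.01 m

γ = ρg = 789 × 9.81 / 1000 = 7.74009 kN/m³.
A = π(1.35)² = 5.72555 m².
From F = γ·h_c·A, the centroid depth is h_c = 193/(7.74009 × 5.72555) = 4.35506 m.
The centroid is at the centre, 1.35 m below the top of the plate, so the highest point sits at h_top = 4.35506 − 1.35 = 3.00506 m below the surface.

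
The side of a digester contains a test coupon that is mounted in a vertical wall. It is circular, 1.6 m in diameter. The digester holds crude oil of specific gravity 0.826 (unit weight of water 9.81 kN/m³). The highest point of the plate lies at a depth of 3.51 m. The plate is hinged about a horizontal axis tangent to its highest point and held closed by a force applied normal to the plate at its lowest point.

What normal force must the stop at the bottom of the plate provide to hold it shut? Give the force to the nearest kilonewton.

γ = 0.826 × 9.81 = 8.10306 kN/m³.
The centroid is at the centre, 0.8 m below the top of the plate, so the centroid depth is h_c = 3.51 + 0.8 = 4.31 m.
A = π(0.8)² = 2.01062 m².
Resultant F = γ·h_c·A = 8.10306 × 4.31 × 2.01062 = 70.2193 kN.
I_c = πr⁴/4 = π × 0.8⁴/4 = 0.321699 m⁴.
Centre of pressure: y_p = y_c + I_c/(y_c·A) = 4.31 + 0.321699/(4.31 × 2.01062) = 4.31 + 0.0371229 = 4.34712 m along the plane.
The resultant acts 0.8 + 0.0371229 = 0.837123 m (along the plate) below the hinge at the top edge, so the moment about the hinge is M = F × 0.837123 = 70.2193 × 0.837123 = 58.7822 kN·m.
A normal force at the bottom, 1.6 m from the hinge, must supply this moment: P = 58.7822/1.6 = 36.7389 kN.

P ≈ 37 kN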